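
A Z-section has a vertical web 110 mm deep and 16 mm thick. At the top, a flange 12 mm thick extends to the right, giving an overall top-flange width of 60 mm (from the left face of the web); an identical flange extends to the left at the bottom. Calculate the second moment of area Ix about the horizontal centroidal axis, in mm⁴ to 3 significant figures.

Split into non-overlapping primitives; take the origin at the lower-left of the bounding box.
Web: 16 × 110, A = 1 760 mm², y = 55 mm, Ī = 1 774 667 mm⁴.
Top flange (beyond web): 44 × 12, A = 528 mm², y = 104 mm, Ī = 6 336 mm⁴.
Bottom flange (beyond web): 44 × 12, A = 528 mm², y = 6 mm, Ī = 6 336 mm⁴.
Centroid: ȳ = ΣA·y / ΣA = 55 mm.
Transfer each piece to the horizontal centroidal axis using Ī + A·d² with d = y − 55:
  web: d = 0 mm → contributes +1 774 667 mm⁴
  top flange (beyond web): d = 49 mm → contributes +1 274 064 mm⁴
  bottom flange (beyond web): d = -49 mm → contributes +1 274 064 mm⁴
Total I = 4 322 795 mm⁴.

Ix ≈ 4.32 × 10⁶ mm⁴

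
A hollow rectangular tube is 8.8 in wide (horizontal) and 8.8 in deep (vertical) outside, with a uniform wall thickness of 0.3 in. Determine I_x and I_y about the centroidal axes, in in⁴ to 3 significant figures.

I_x ≈ 123 in⁴, I_y ≈ 123 in⁴

Treat the section as a set of non-overlapping primitives; coordinates are from the bounding-box lower-left.
Outer rectangle: 8.8 × 8.8, A = 77.44 in², y = 4.4 in, Ī = 499.75 in⁴.
Inner void (subtracted): 8.2 × 8.2, A = 67.24 in², y = 4.4 in, Ī = 376.77 in⁴.
By symmetry the centroid is at mid-height, ȳ = 4.4 in.
All pieces are centred on the centroidal x-axis, so I = ΣĪ (holes subtracted) = 122.98 in⁴.
Repeating about the centroidal y-axis gives I_y = 122.98 in⁴.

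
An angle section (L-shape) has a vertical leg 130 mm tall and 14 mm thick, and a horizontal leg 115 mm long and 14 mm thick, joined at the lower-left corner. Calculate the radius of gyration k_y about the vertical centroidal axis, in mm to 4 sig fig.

Treat the section as a set of non-overlapping primitives; coordinates are from the bounding-box lower-left.
Vertical leg: 14 × 130, A = 1 820 mm², x = 7 mm, Ī = 29726.7 mm⁴.
Horizontal leg (remainder): 101 × 14, A = 1 414 mm², x = 64.5 mm, Ī = 1 202 018 mm⁴.
Centroid: x̄ = ΣA·x / ΣA = 32.1407 mm.
Transfer each piece to the vertical centroidal axis using Ī + A·d² with d = x − 32.1407:
  vertical leg: d = -25.1407 mm → contributes +1 180 066 mm⁴
  horizontal leg (remainder): d = 32.3593 mm → contributes +2 682 652 mm⁴
Total I = 3 862 718 mm⁴.
Radius of gyration: k = √(I/A) = √(3 862 718 / 3 234) = 34.5602 mm.

k_y ≈ 34.56 mm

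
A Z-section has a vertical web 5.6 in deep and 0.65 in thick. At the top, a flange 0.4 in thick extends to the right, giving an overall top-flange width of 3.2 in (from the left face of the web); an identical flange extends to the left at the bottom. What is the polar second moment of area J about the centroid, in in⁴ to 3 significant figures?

Treat the section as a set of non-overlapping primitives; coordinates are from the bounding-box lower-left.
Web: 0.65 × 5.6, A = 3.64 in², y = 2.8 in, Ī = 9.5125 in⁴.
Top flange (beyond web): 2.55 × 0.4, A = 1.02 in², y = 5.4 in, Ī = 0.0136 in⁴.
Bottom flange (beyond web): 2.55 × 0.4, A = 1.02 in², y = 0.2 in, Ī = 0.0136 in⁴.
Centroid: ȳ = ΣA·y / ΣA = 2.8 in.
Transfer each piece to the centroidal x-axis using Ī + A·d² with d = y − 2.8:
  web: d = 0 in → contributes +9.5125 in⁴
  top flange (beyond web): d = 2.6 in → contributes +6.9088 in⁴
  bottom flange (beyond web): d = -2.6 in → contributes +6.9088 in⁴
Total I = 23.33 in⁴.
For the y-axis: x̄ = 2.875 in.
Repeating about the centroidal y-axis gives I_y = 6.456 in⁴.
Polar second moment: J = I_x + I_y = 29.786 in⁴.

J ≈ 29.8 in⁴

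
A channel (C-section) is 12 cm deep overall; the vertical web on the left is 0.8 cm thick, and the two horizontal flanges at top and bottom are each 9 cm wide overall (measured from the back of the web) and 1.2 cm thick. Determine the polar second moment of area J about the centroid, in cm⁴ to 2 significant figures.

Decompose the section into non-overlapping parts with the origin at the bottom-left of its bounding rectangle.
Web: 0.8 × 12, A = 9.6 cm², y = 6 cm, Ī = 115.2 cm⁴.
Top flange (beyond web): 8.2 × 1.2, A = 9.84 cm², y = 11.4 cm, Ī = 1.181 cm⁴.
Bottom flange (beyond web): 8.2 × 1.2, A = 9.84 cm², y = 0.6 cm, Ī = 1.181 cm⁴.
By symmetry the centroid is at mid-height, ȳ = 6 cm.
Transfer each piece to the centroidal x-axis using Ī + A·d² with d = y − 6:
  web: d = 0 cm → contributes +115.2 cm⁴
  top flange (beyond web): d = 5.4 cm → contributes +288.1 cm⁴
  bottom flange (beyond web): d = -5.4 cm → contributes +288.1 cm⁴
Total I = 691.4 cm⁴.
For the y-axis: x̄ = 3.425 cm.
Repeating about the centroidal y-axis gives I_y = 241.4 cm⁴.
Polar second moment: J = I_x + I_y = 932.9 cm⁴.

J ≈ 930 cm⁴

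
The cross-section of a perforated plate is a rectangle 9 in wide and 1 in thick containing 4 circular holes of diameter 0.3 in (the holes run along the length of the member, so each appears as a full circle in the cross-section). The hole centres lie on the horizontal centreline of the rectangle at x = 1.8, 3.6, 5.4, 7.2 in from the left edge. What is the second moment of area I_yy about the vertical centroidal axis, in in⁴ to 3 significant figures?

Break the section into simple shapes (no overlaps), measuring from the bottom-left corner of the bounding box.
Plate: 9 × 1, A = 9 in², x = 4.5 in, Ī = 60.75 in⁴.
Hole 1 (subtracted): ⌀0.3, A = 0.070686 in², x = 1.8 in, Ī = 0.00039761 in⁴.
Hole 2 (subtracted): ⌀0.3, A = 0.070686 in², x = 3.6 in, Ī = 0.00039761 in⁴.
Hole 3 (subtracted): ⌀0.3, A = 0.070686 in², x = 5.4 in, Ī = 0.00039761 in⁴.
Hole 4 (subtracted): ⌀0.3, A = 0.070686 in², x = 7.2 in, Ī = 0.00039761 in⁴.
By symmetry the centroid is at mid-width, x̄ = 4.5 in.
Transfer each piece to the vertical centroidal axis using Ī + A·d² with d = x − 4.5:
  plate: d = 0 in → contributes +60.75 in⁴
  hole 1: d = -2.7 in → contributes −0.5157 in⁴
  hole 2: d = -0.9 in → contributes −0.057653 in⁴
  hole 3: d = 0.9 in → contributes −0.057653 in⁴
  hole 4: d = 2.7 in → contributes −0.5157 in⁴
Total I = 59.603 in⁴.

I_yy ≈ 59.6 in⁴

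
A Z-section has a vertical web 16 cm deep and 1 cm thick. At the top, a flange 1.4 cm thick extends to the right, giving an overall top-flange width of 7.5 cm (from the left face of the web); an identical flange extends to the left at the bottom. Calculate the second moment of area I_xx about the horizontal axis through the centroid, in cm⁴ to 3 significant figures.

Treat the section as a set of non-overlapping primitives; coordinates are from the bounding-box lower-left.
Web: 1 × 16, A = 16 cm², y = 8 cm, Ī = 341.33 cm⁴.
Top flange (beyond web): 6.5 × 1.4, A = 9.1 cm², y = 15.3 cm, Ī = 1.4863 cm⁴.
Bottom flange (beyond web): 6.5 × 1.4, A = 9.1 cm², y = 0.7 cm, Ī = 1.4863 cm⁴.
Centroid: ȳ = ΣA·y / ΣA = 8 cm.
Transfer each piece to the horizontal axis through the centroid using Ī + A·d² with d = y − 8:
  web: d = 0 cm → contributes +341.33 cm⁴
  top flange (beyond web): d = 7.3 cm → contributes +486.43 cm⁴
  bottom flange (beyond web): d = -7.3 cm → contributes +486.43 cm⁴
Total I = 1314.2 cm⁴.

I_xx ≈ 1310 cm⁴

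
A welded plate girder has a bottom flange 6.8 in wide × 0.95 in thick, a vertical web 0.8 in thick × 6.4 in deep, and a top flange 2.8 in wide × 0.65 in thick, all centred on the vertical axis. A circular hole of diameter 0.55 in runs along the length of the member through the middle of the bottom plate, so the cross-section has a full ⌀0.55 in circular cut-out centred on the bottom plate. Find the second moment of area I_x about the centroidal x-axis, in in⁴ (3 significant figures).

Break the section into simple shapes (no overlaps), measuring from the bottom-left corner of the bounding box.
Bottom plate: 6.8 × 0.95, A = 6.46 in², y = 0.475 in, Ī = 0.48585 in⁴.
Web plate: 0.8 × 6.4, A = 5.12 in², y = 4.15 in, Ī = 17.476 in⁴.
Top plate: 2.8 × 0.65, A = 1.82 in², y = 7.675 in, Ī = 0.064079 in⁴.
Hole (subtracted): ⌀0.55, A = 0.23758 in², y = 0.475 in, Ī = 0.0044918 in⁴.
Centroid: ȳ = ΣA·y / ΣA = 2.9001 in.
Transfer each piece to the centroidal x-axis using Ī + A·d² with d = y − 2.9001:
  bottom plate: d = -2.4251 in → contributes +38.477 in⁴
  web plate: d = 1.2499 in → contributes +25.475 in⁴
  top plate: d = 4.7749 in → contributes +41.56 in⁴
  hole: d = -2.4251 in → contributes −1.4017 in⁴
Total I = 104.11 in⁴.

I_x ≈ 104 in⁴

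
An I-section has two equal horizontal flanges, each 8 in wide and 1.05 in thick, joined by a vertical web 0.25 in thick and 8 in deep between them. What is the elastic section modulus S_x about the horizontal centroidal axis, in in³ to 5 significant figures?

S_x ≈ 70.535 in³

Break the section into simple shapes (no overlaps), measuring from the bottom-left corner of the bounding box.
Bottom flange: 8 × 1.05, A = 8.4 in², y = 0.525 in, Ī = 0.77175 in⁴.
Web: 0.25 × 8, A = 2 in², y = 5.05 in, Ī = 10.66667 in⁴.
Top flange: 8 × 1.05, A = 8.4 in², y = 9.575 in, Ī = 0.77175 in⁴.
By symmetry the centroid is at mid-height, ȳ = 5.05 in.
Transfer each piece to the horizontal centroidal axis using Ī + A·d² with d = y − 5.05:
  bottom flange: d = -4.525 in → contributes +172.767 in⁴
  web: d = 0 in → contributes +10.66667 in⁴
  top flange: d = 4.525 in → contributes +172.767 in⁴
Total I = 356.2007 in⁴.
Extreme fibre distance c = 5.05 in; S = I/c = 70.53479 in³.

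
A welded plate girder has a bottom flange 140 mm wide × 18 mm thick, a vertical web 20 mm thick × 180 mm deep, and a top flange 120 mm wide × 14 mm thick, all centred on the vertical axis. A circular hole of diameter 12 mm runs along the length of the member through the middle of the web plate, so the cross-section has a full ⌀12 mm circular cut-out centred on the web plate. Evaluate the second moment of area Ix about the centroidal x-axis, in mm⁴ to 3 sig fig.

Decompose the section into non-overlapping parts with the origin at the bottom-left of its bounding rectangle.
Bottom plate: 140 × 18, A = 2 520 mm², y = 9 mm, Ī = 68 040 mm⁴.
Web plate: 20 × 180, A = 3 600 mm², y = 108 mm, Ī = 9 720 000 mm⁴.
Top plate: 120 × 14, A = 1 680 mm², y = 205 mm, Ī = 27 440 mm⁴.
Hole (subtracted): ⌀12, A = 113.1 mm², y = 108 mm, Ī = 1017.9 mm⁴.
Centroid: ȳ = ΣA·y / ΣA = 96.744 mm.
Transfer each piece to the centroidal x-axis using Ī + A·d² with d = y − 96.744:
  bottom plate: d = -87.744 mm → contributes +19 469 761 mm⁴
  web plate: d = 11.256 mm → contributes +10 176 071 mm⁴
  top plate: d = 108.26 mm → contributes +19 715 789 mm⁴
  hole: d = 11.256 mm → contributes −15 346 mm⁴
Total I = 49 346 276 mm⁴.

Ix ≈ 4.93 × 10⁷ mm⁴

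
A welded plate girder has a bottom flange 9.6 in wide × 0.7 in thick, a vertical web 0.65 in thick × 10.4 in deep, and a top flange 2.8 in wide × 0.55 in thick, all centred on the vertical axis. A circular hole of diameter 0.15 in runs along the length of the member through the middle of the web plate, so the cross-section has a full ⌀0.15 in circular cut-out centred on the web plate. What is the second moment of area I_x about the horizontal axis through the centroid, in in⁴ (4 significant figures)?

Break the section into simple shapes (no overlaps), measuring from the bottom-left corner of the bounding box.
Bottom plate: 9.6 × 0.7, A = 6.72 in², y = 0.35 in, Ī = 0.2744 in⁴.
Web plate: 0.65 × 10.4, A = 6.76 in², y = 5.9 in, Ī = 60.9301 in⁴.
Top plate: 2.8 × 0.55, A = 1.54 in², y = 11.375 in, Ī = 0.0388208 in⁴.
Hole (subtracted): ⌀0.15, A = 0.0176715 in², y = 5.9 in, Ī = 0.0000248505 in⁴.
Centroid: ȳ = ΣA·y / ΣA = 3.976 in.
Transfer each piece to the horizontal axis through the centroid using Ī + A·d² with d = y − 3.976:
  bottom plate: d = -3.626 in → contributes +88.6281 in⁴
  web plate: d = 1.924 in → contributes +85.9542 in⁴
  top plate: d = 7.399 in → contributes +84.3465 in⁴
  hole: d = 1.924 in → contributes −0.0654407 in⁴
Total I = 258.863 in⁴.

I_x ≈ 258.9 in⁴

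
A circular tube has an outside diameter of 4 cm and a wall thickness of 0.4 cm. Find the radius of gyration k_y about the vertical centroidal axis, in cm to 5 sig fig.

k_y ≈ 1.2806 cm

Split into non-overlapping primitives; take the origin at the lower-left of the bounding box.
Outer circle: ⌀4, A = 12.56637 cm², x = 2 cm, Ī = 12.56637 cm⁴.
Bore (subtracted): ⌀3.2, A = 8.042477 cm², x = 2 cm, Ī = 5.147185 cm⁴.
By symmetry the centroid is at mid-width, x̄ = 2 cm.
All pieces are centred on the vertical centroidal axis, so I = ΣĪ (holes subtracted) = 7.419185 cm⁴.
Radius of gyration: k = √(I/A) = √(7.419185 / 4.523893) = 1.280625 cm.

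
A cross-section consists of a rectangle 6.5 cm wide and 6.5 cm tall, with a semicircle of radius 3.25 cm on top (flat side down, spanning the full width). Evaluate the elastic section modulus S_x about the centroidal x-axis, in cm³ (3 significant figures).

Split into non-overlapping primitives; take the origin at the lower-left of the bounding box.
Rectangular body: 6.5 × 6.5, A = 42.25 cm², y = 3.25 cm, Ī = 148.76 cm⁴.
Semicircular cap: semicircle r = 3.25, A = 16.592 cm², y = 7.8793 cm, Ī = 12.245 cm⁴.
Centroid: ȳ = ΣA·y / ΣA = 4.5553 cm.
Transfer each piece to the centroidal x-axis using Ī + A·d² with d = y − 4.5553:
  rectangular body: d = -1.3053 cm → contributes +220.74 cm⁴
  semicircular cap: d = 3.324 cm → contributes +195.57 cm⁴
Total I = 416.31 cm⁴.
Extreme fibre distance c = 5.1947 cm; S = I/c = 80.142 cm³.

S_x ≈ 80.1 cm³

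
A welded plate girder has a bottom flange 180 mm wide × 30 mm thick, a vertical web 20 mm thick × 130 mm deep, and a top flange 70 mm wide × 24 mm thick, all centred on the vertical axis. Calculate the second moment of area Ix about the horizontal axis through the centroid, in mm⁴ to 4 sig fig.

Split into non-overlapping primitives; take the origin at the lower-left of the bounding box.
Bottom plate: 180 × 30, A = 5 400 mm², y = 15 mm, Ī = 405 000 mm⁴.
Web plate: 20 × 130, A = 2 600 mm², y = 95 mm, Ī = 3 661 667 mm⁴.
Top plate: 70 × 24, A = 1 680 mm², y = 172 mm, Ī = 80 640 mm⁴.
Centroid: ȳ = ΣA·y / ΣA = 63.7355 mm.
Transfer each piece to the horizontal axis through the centroid using Ī + A·d² with d = y − 63.7355:
  bottom plate: d = -48.7355 mm → contributes +13 230 824 mm⁴
  web plate: d = 31.2645 mm → contributes +6 203 080 mm⁴
  top plate: d = 108.264 mm → contributes +19 772 246 mm⁴
Total I = 39 206 150 mm⁴.

Ix ≈ 3.921 × 10⁷ mm⁴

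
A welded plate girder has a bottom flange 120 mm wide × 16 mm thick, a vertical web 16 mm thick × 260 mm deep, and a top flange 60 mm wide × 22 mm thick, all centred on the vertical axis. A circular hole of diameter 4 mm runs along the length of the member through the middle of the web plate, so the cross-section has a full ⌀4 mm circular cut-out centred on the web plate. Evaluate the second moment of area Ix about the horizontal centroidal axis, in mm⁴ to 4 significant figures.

Ix ≈ 8.549 × 10⁷ mm⁴

Treat the section as a set of non-overlapping primitives; coordinates are from the bounding-box lower-left.
Bottom plate: 120 × 16, A = 1 920 mm², y = 8 mm, Ī = 40 960 mm⁴.
Web plate: 16 × 260, A = 4 160 mm², y = 146 mm, Ī = 23 434 667 mm⁴.
Top plate: 60 × 22, A = 1 320 mm², y = 287 mm, Ī = 53 240 mm⁴.
Hole (subtracted): ⌀4, A = 12.5664 mm², y = 146 mm, Ī = 12.5664 mm⁴.
Centroid: ȳ = ΣA·y / ΣA = 135.328 mm.
Transfer each piece to the horizontal centroidal axis using Ī + A·d² with d = y − 135.328:
  bottom plate: d = -127.328 mm → contributes +31 168 719 mm⁴
  web plate: d = 10.6722 mm → contributes +23 908 471 mm⁴
  top plate: d = 151.672 mm → contributes +30 419 113 mm⁴
  hole: d = 10.6722 mm → contributes −1443.82 mm⁴
Total I = 85 494 860 mm⁴.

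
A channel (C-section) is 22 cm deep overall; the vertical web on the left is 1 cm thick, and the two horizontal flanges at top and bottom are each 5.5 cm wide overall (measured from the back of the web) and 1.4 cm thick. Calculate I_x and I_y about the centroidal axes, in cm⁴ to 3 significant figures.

I_x ≈ 2230 cm⁴, I_y ≈ 83.7 cm⁴

Treat the section as a set of non-overlapping primitives; coordinates are from the bounding-box lower-left.
Web: 1 × 22, A = 22 cm², y = 11 cm, Ī = 887.33 cm⁴.
Top flange (beyond web): 4.5 × 1.4, A = 6.3 cm², y = 21.3 cm, Ī = 1.029 cm⁴.
Bottom flange (beyond web): 4.5 × 1.4, A = 6.3 cm², y = 0.7 cm, Ī = 1.029 cm⁴.
By symmetry the centroid is at mid-height, ȳ = 11 cm.
Transfer each piece to the centroidal x-axis using Ī + A·d² with d = y − 11:
  web: d = 0 cm → contributes +887.33 cm⁴
  top flange (beyond web): d = 10.3 cm → contributes +669.4 cm⁴
  bottom flange (beyond web): d = -10.3 cm → contributes +669.4 cm⁴
Total I = 2226.1 cm⁴.
For the y-axis: x̄ = 1.5014 cm.
Repeating about the centroidal y-axis gives I_y = 83.683 cm⁴.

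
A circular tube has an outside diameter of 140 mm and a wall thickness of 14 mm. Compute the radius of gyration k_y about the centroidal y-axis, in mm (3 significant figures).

Split into non-overlapping primitives; take the origin at the lower-left of the bounding box.
Outer circle: ⌀140, A = 15 394 mm², x = 70 mm, Ī = 18 857 410 mm⁴.
Bore (subtracted): ⌀112, A = 9 852 mm², x = 70 mm, Ī = 7 723 995 mm⁴.
By symmetry the centroid is at mid-width, x̄ = 70 mm.
All pieces are centred on the centroidal y-axis, so I = ΣĪ (holes subtracted) = 11 133 415 mm⁴.
Radius of gyration: k = √(I/A) = √(11 133 415 / 5541.8) = 44.822 mm.

k_y ≈ 44.8 mm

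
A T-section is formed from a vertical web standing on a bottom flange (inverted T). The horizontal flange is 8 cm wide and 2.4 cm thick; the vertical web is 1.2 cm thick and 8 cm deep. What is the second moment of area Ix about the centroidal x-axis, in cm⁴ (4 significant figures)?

Ix ≈ 233.5 cm⁴

Break the section into simple shapes (no overlaps), measuring from the bottom-left corner of the bounding box.
Flange: 8 × 2.4, A = 19.2 cm², y = 1.2 cm, Ī = 9.216 cm⁴.
Web: 1.2 × 8, A = 9.6 cm², y = 6.4 cm, Ī = 51.2 cm⁴.
Centroid: ȳ = ΣA·y / ΣA = 2.93333 cm.
Transfer each piece to the centroidal x-axis using Ī + A·d² with d = y − 2.93333:
  flange: d = -1.73333 cm → contributes +66.9013 cm⁴
  web: d = 3.46667 cm → contributes +166.571 cm⁴
Total I = 233.472 cm⁴.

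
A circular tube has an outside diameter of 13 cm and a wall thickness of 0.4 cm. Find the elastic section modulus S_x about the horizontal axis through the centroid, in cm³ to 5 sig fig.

Decompose the section into non-overlapping parts with the origin at the bottom-left of its bounding rectangle.
Outer circle: ⌀13, A = 132.7323 cm², y = 6.5 cm, Ī = 1401.985 cm⁴.
Bore (subtracted): ⌀12.2, A = 116.8987 cm², y = 6.5 cm, Ī = 1087.45 cm⁴.
By symmetry the centroid is at mid-height, ȳ = 6.5 cm.
All pieces are centred on the horizontal axis through the centroid, so I = ΣĪ (holes subtracted) = 314.535 cm⁴.
Extreme fibre distance c = 6.5 cm; S = I/c = 48.39 cm³.

S_x ≈ 48.390 cm³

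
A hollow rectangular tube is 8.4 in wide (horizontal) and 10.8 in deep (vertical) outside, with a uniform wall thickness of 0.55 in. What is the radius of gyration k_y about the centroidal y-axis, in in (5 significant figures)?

Split into non-overlapping primitives; take the origin at the lower-left of the bounding box.
Outer rectangle: 8.4 × 10.8, A = 90.72 in², x = 4.2 in, Ī = 533.4336 in⁴.
Inner void (subtracted): 7.3 × 9.7, A = 70.81 in², x = 4.2 in, Ī = 314.4554 in⁴.
By symmetry the centroid is at mid-width, x̄ = 4.2 in.
All pieces are centred on the centroidal y-axis, so I = ΣĪ (holes subtracted) = 218.9782 in⁴.
Radius of gyration: k = √(I/A) = √(218.9782 / 19.91) = 3.316384 in.

k_y ≈ 3.3164 in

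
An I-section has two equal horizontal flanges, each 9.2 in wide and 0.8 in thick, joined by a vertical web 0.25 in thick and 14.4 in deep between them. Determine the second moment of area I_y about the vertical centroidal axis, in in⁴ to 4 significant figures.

Break the section into simple shapes (no overlaps), measuring from the bottom-left corner of the bounding box.
Bottom flange: 9.2 × 0.8, A = 7.36 in², x = 4.6 in, Ī = 51.9125 in⁴.
Web: 0.25 × 14.4, A = 3.6 in², x = 4.6 in, Ī = 0.01875 in⁴.
Top flange: 9.2 × 0.8, A = 7.36 in², x = 4.6 in, Ī = 51.9125 in⁴.
By symmetry the centroid is at mid-width, x̄ = 4.6 in.
All pieces are centred on the vertical centroidal axis, so I = ΣĪ = 103.844 in⁴.

I_y ≈ 103.8 in⁴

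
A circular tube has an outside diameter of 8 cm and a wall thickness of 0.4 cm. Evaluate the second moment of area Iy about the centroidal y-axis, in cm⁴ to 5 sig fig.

Split into non-overlapping primitives; take the origin at the lower-left of the bounding box.
Outer circle: ⌀8, A = 50.26548 cm², x = 4 cm, Ī = 201.0619 cm⁴.
Bore (subtracted): ⌀7.2, A = 40.71504 cm², x = 4 cm, Ī = 131.9167 cm⁴.
By symmetry the centroid is at mid-width, x̄ = 4 cm.
All pieces are centred on the centroidal y-axis, so I = ΣĪ (holes subtracted) = 69.1452 cm⁴.

Iy ≈ 69.145 cm⁴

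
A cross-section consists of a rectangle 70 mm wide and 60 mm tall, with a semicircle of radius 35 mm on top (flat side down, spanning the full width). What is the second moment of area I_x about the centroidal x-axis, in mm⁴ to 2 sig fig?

I_x ≈ 4.1 × 10⁶ mm⁴

Decompose the section into non-overlapping parts with the origin at the bottom-left of its bounding rectangle.
Rectangular body: 70 × 60, A = 4 200 mm², y = 30 mm, Ī = 1 260 000 mm⁴.
Semicircular cap: semicircle r = 35, A = 1 924 mm², y = 74.85 mm, Ī = 164 704 mm⁴.
Centroid: ȳ = ΣA·y / ΣA = 44.09 mm.
Transfer each piece to the centroidal x-axis using Ī + A·d² with d = y − 44.09:
  rectangular body: d = -14.09 mm → contributes +2 094 200 mm⁴
  semicircular cap: d = 30.76 mm → contributes +1 985 509 mm⁴
Total I = 4 079 709 mm⁴.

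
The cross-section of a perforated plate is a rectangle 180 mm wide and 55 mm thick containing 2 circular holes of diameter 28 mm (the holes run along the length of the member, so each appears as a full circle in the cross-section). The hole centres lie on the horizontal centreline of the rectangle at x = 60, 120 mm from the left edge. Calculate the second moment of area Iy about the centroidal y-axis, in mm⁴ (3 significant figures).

Decompose the section into non-overlapping parts with the origin at the bottom-left of its bounding rectangle.
Plate: 180 × 55, A = 9 900 mm², x = 90 mm, Ī = 26 730 000 mm⁴.
Hole 1 (subtracted): ⌀28, A = 615.75 mm², x = 60 mm, Ī = 30 172 mm⁴.
Hole 2 (subtracted): ⌀28, A = 615.75 mm², x = 120 mm, Ī = 30 172 mm⁴.
By symmetry the centroid is at mid-width, x̄ = 90 mm.
Transfer each piece to the centroidal y-axis using Ī + A·d² with d = x − 90:
  plate: d = 0 mm → contributes +26 730 000 mm⁴
  hole 1: d = -30 mm → contributes −584 349 mm⁴
  hole 2: d = 30 mm → contributes −584 349 mm⁴
Total I = 25 561 302 mm⁴.

Iy ≈ 2.56 × 10⁷ mm⁴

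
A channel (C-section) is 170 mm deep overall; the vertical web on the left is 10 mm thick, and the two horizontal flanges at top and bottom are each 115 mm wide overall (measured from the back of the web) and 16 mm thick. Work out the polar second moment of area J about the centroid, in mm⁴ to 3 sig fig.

J ≈ 3.09 × 10⁷ mm⁴

Split into non-overlapping primitives; take the origin at the lower-left of the bounding box.
Web: 10 × 170, A = 1 700 mm², y = 85 mm, Ī = 4 094 167 mm⁴.
Top flange (beyond web): 105 × 16, A = 1 680 mm², y = 162 mm, Ī = 35 840 mm⁴.
Bottom flange (beyond web): 105 × 16, A = 1 680 mm², y = 8 mm, Ī = 35 840 mm⁴.
By symmetry the centroid is at mid-height, ȳ = 85 mm.
Transfer each piece to the centroidal x-axis using Ī + A·d² with d = y − 85:
  web: d = 0 mm → contributes +4 094 167 mm⁴
  top flange (beyond web): d = 77 mm → contributes +9 996 560 mm⁴
  bottom flange (beyond web): d = -77 mm → contributes +9 996 560 mm⁴
Total I = 24 087 287 mm⁴.
For the y-axis: x̄ = 43.182 mm.
Repeating about the centroidal y-axis gives I_y = 6 833 439 mm⁴.
Polar second moment: J = I_x + I_y = 30 920 726 mm⁴.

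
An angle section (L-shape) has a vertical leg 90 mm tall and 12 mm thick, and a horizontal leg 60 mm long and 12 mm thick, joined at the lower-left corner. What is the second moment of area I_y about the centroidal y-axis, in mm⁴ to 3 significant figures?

Split into non-overlapping primitives; take the origin at the lower-left of the bounding box.
Vertical leg: 12 × 90, A = 1 080 mm², x = 6 mm, Ī = 12 960 mm⁴.
Horizontal leg (remainder): 48 × 12, A = 576 mm², x = 36 mm, Ī = 110 592 mm⁴.
Centroid: x̄ = ΣA·x / ΣA = 16.435 mm.
Transfer each piece to the centroidal y-axis using Ī + A·d² with d = x − 16.435:
  vertical leg: d = -10.435 mm → contributes +130 555 mm⁴
  horizontal leg (remainder): d = 19.565 mm → contributes +331 083 mm⁴
Total I = 461 639 mm⁴.

I_y ≈ 4.62 × 10⁵ mm⁴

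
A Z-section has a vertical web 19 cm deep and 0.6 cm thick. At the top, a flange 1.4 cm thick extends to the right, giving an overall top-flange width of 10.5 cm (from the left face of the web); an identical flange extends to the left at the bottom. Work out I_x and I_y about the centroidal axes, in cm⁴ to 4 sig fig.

I_x ≈ 2494 cm⁴, I_y ≈ 990.8 cm⁴

Treat the section as a set of non-overlapping primitives; coordinates are from the bounding-box lower-left.
Web: 0.6 × 19, A = 11.4 cm², y = 9.5 cm, Ī = 342.95 cm⁴.
Top flange (beyond web): 9.9 × 1.4, A = 13.86 cm², y = 18.3 cm, Ī = 2.2638 cm⁴.
Bottom flange (beyond web): 9.9 × 1.4, A = 13.86 cm², y = 0.7 cm, Ī = 2.2638 cm⁴.
Centroid: ȳ = ΣA·y / ΣA = 9.5 cm.
Transfer each piece to the centroidal x-axis using Ī + A·d² with d = y − 9.5:
  web: d = 0 cm → contributes +342.95 cm⁴
  top flange (beyond web): d = 8.8 cm → contributes +1075.58 cm⁴
  bottom flange (beyond web): d = -8.8 cm → contributes +1075.58 cm⁴
Total I = 2494.11 cm⁴.
For the y-axis: x̄ = 10.2 cm.
Repeating about the centroidal y-axis gives I_y = 990.778 cm⁴.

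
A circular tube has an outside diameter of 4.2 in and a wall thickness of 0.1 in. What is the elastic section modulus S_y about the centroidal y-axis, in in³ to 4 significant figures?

S_y ≈ 1.290 in³

Break the section into simple shapes (no overlaps), measuring from the bottom-left corner of the bounding box.
Outer circle: ⌀4.2, A = 13.8544 in², x = 2.1 in, Ī = 15.2745 in⁴.
Bore (subtracted): ⌀4, A = 12.5664 in², x = 2.1 in, Ī = 12.5664 in⁴.
By symmetry the centroid is at mid-width, x̄ = 2.1 in.
All pieces are centred on the centroidal y-axis, so I = ΣĪ (holes subtracted) = 2.70813 in⁴.
Extreme fibre distance c = 2.1 in; S = I/c = 1.28959 in³.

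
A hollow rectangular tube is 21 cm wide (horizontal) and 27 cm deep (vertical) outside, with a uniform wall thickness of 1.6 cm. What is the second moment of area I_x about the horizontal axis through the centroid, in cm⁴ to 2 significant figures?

Decompose the section into non-overlapping parts with the origin at the bottom-left of its bounding rectangle.
Outer rectangle: 21 × 27, A = 567 cm², y = 13.5 cm, Ī = 34 445 cm⁴.
Inner void (subtracted): 17.8 × 23.8, A = 423.6 cm², y = 13.5 cm, Ī = 19 997 cm⁴.
By symmetry the centroid is at mid-height, ȳ = 13.5 cm.
All pieces are centred on the horizontal axis through the centroid, so I = ΣĪ (holes subtracted) = 14 448 cm⁴.

I_x ≈ 1.4 × 10⁴ cm⁴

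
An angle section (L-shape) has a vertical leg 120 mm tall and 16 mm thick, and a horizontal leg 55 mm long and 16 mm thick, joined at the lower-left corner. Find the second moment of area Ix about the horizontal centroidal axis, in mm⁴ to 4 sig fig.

Ix ≈ 3.591 × 10⁶ mm⁴

Treat the section as a set of non-overlapping primitives; coordinates are from the bounding-box lower-left.
Vertical leg: 16 × 120, A = 1 920 mm², y = 60 mm, Ī = 2 304 000 mm⁴.
Horizontal leg (remainder): 39 × 16, A = 624 mm², y = 8 mm, Ī = 13 312 mm⁴.
Centroid: ȳ = ΣA·y / ΣA = 47.2453 mm.
Transfer each piece to the horizontal centroidal axis using Ī + A·d² with d = y − 47.2453:
  vertical leg: d = 12.7547 mm → contributes +2 616 351 mm⁴
  horizontal leg (remainder): d = -39.2453 mm → contributes +974 392 mm⁴
Total I = 3 590 743 mm⁴.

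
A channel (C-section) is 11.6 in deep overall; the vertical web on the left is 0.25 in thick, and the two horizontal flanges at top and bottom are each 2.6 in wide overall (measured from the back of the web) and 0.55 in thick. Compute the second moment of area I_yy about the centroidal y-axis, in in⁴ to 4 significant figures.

Treat the section as a set of non-overlapping primitives; coordinates are from the bounding-box lower-left.
Web: 0.25 × 11.6, A = 2.9 in², x = 0.125 in, Ī = 0.0151042 in⁴.
Top flange (beyond web): 2.35 × 0.55, A = 1.2925 in², x = 1.425 in, Ī = 0.594819 in⁴.
Bottom flange (beyond web): 2.35 × 0.55, A = 1.2925 in², x = 1.425 in, Ī = 0.594819 in⁴.
Centroid: x̄ = ΣA·x / ΣA = 0.737671 in.
Transfer each piece to the centroidal y-axis using Ī + A·d² with d = x − 0.737671:
  web: d = -0.612671 in → contributes +1.10366 in⁴
  top flange (beyond web): d = 0.687329 in → contributes +1.20542 in⁴
  bottom flange (beyond web): d = 0.687329 in → contributes +1.20542 in⁴
Total I = 3.51451 in⁴.

I_yy ≈ 3.515 in⁴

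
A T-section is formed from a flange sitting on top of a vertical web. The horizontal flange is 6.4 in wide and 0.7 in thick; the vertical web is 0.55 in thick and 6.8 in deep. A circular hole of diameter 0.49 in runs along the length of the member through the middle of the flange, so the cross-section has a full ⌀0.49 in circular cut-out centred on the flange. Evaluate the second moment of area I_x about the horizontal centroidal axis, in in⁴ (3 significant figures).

Treat the section as a set of non-overlapping primitives; coordinates are from the bounding-box lower-left.
Flange: 6.4 × 0.7, A = 4.48 in², y = 7.15 in, Ī = 0.18293 in⁴.
Web: 0.55 × 6.8, A = 3.74 in², y = 3.4 in, Ī = 14.411 in⁴.
Hole (subtracted): ⌀0.49, A = 0.18857 in², y = 7.15 in, Ī = 0.0028298 in⁴.
Centroid: ȳ = ΣA·y / ΣA = 5.4037 in.
Transfer each piece to the horizontal centroidal axis using Ī + A·d² with d = y − 5.4037:
  flange: d = 1.7463 in → contributes +13.844 in⁴
  web: d = -2.0037 in → contributes +29.427 in⁴
  hole: d = 1.7463 in → contributes −0.57788 in⁴
Total I = 42.694 in⁴.

I_x ≈ 42.7 in⁴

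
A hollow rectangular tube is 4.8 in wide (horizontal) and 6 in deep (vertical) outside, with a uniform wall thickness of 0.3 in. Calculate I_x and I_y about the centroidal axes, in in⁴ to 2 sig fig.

I_x ≈ 31 in⁴, I_y ≈ 22 in⁴

Break the section into simple shapes (no overlaps), measuring from the bottom-left corner of the bounding box.
Outer rectangle: 4.8 × 6, A = 28.8 in², y = 3 in, Ī = 86.4 in⁴.
Inner void (subtracted): 4.2 × 5.4, A = 22.68 in², y = 3 in, Ī = 55.11 in⁴.
By symmetry the centroid is at mid-height, ȳ = 3 in.
All pieces are centred on the centroidal x-axis, so I = ΣĪ (holes subtracted) = 31.29 in⁴.
Repeating about the centroidal y-axis gives I_y = 21.96 in⁴.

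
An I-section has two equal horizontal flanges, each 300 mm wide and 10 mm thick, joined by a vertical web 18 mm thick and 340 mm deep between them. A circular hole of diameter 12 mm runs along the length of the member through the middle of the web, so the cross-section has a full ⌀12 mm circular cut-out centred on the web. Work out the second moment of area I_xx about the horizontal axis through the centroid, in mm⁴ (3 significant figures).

I_xx ≈ 2.43 × 10⁸ mm⁴

Treat the section as a set of non-overlapping primitives; coordinates are from the bounding-box lower-left.
Bottom flange: 300 × 10, A = 3 000 mm², y = 5 mm, Ī = 25 000 mm⁴.
Web: 18 × 340, A = 6 120 mm², y = 180 mm, Ī = 58 956 000 mm⁴.
Top flange: 300 × 10, A = 3 000 mm², y = 355 mm, Ī = 25 000 mm⁴.
Hole (subtracted): ⌀12, A = 113.1 mm², y = 180 mm, Ī = 1017.9 mm⁴.
By symmetry the centroid is at mid-height, ȳ = 180 mm.
Transfer each piece to the horizontal axis through the centroid using Ī + A·d² with d = y − 180:
  bottom flange: d = -175 mm → contributes +91 900 000 mm⁴
  web: d = 0 mm → contributes +58 956 000 mm⁴
  top flange: d = 175 mm → contributes +91 900 000 mm⁴
  hole: d = 0 mm → contributes −1017.9 mm⁴
Total I = 242 754 982 mm⁴.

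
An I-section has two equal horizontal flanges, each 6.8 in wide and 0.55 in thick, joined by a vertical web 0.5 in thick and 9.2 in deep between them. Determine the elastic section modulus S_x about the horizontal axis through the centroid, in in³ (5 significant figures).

S_x ≈ 40.855 in³

Break the section into simple shapes (no overlaps), measuring from the bottom-left corner of the bounding box.
Bottom flange: 6.8 × 0.55, A = 3.74 in², y = 0.275 in, Ī = 0.09427917 in⁴.
Web: 0.5 × 9.2, A = 4.6 in², y = 5.15 in, Ī = 32.44533 in⁴.
Top flange: 6.8 × 0.55, A = 3.74 in², y = 10.025 in, Ī = 0.09427917 in⁴.
By symmetry the centroid is at mid-height, ȳ = 5.15 in.
Transfer each piece to the horizontal axis through the centroid using Ī + A·d² with d = y − 5.15:
  bottom flange: d = -4.875 in → contributes +88.97772 in⁴
  web: d = 0 in → contributes +32.44533 in⁴
  top flange: d = 4.875 in → contributes +88.97772 in⁴
Total I = 210.4008 in⁴.
Extreme fibre distance c = 5.15 in; S = I/c = 40.85452 in³.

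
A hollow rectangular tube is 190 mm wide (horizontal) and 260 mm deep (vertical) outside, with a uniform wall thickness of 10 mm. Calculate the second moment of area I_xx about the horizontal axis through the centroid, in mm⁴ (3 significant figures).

I_xx ≈ 8.24 × 10⁷ mm⁴

Split into non-overlapping primitives; take the origin at the lower-left of the bounding box.
Outer rectangle: 190 × 260, A = 49 400 mm², y = 130 mm, Ī = 278 286 667 mm⁴.
Inner void (subtracted): 170 × 240, A = 40 800 mm², y = 130 mm, Ī = 195 840 000 mm⁴.
By symmetry the centroid is at mid-height, ȳ = 130 mm.
All pieces are centred on the horizontal axis through the centroid, so I = ΣĪ (holes subtracted) = 82 446 667 mm⁴.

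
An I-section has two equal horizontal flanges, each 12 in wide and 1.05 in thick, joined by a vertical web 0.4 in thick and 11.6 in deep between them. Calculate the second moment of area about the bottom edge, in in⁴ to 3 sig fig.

Split into non-overlapping primitives; take the origin at the lower-left of the bounding box.
Bottom flange: 12 × 1.05, A = 12.6 in², y = 0.525 in, Ī = 1.1576 in⁴.
Web: 0.4 × 11.6, A = 4.64 in², y = 6.85 in, Ī = 52.03 in⁴.
Top flange: 12 × 1.05, A = 12.6 in², y = 13.175 in, Ī = 1.1576 in⁴.
Transfer each piece to the bottom edge using Ī + A·d² with d = y − 0:
  bottom flange: d = 0.525 in → contributes +4.6305 in⁴
  web: d = 6.85 in → contributes +269.75 in⁴
  top flange: d = 13.175 in → contributes +2188.3 in⁴
Total I = 2462.7 in⁴.

I_base ≈ 2460 in⁴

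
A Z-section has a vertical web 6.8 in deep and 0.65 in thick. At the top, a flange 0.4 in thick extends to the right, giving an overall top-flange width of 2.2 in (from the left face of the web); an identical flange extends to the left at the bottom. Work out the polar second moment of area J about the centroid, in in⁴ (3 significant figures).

J ≈ 31.7 in⁴

Treat the section as a set of non-overlapping primitives; coordinates are from the bounding-box lower-left.
Web: 0.65 × 6.8, A = 4.42 in², y = 3.4 in, Ī = 17.032 in⁴.
Top flange (beyond web): 1.55 × 0.4, A = 0.62 in², y = 6.6 in, Ī = 0.0082667 in⁴.
Bottom flange (beyond web): 1.55 × 0.4, A = 0.62 in², y = 0.2 in, Ī = 0.0082667 in⁴.
Centroid: ȳ = ΣA·y / ΣA = 3.4 in.
Transfer each piece to the centroidal x-axis using Ī + A·d² with d = y − 3.4:
  web: d = 0 in → contributes +17.032 in⁴
  top flange (beyond web): d = 3.2 in → contributes +6.3571 in⁴
  bottom flange (beyond web): d = -3.2 in → contributes +6.3571 in⁴
Total I = 29.746 in⁴.
For the y-axis: x̄ = 1.875 in.
Repeating about the centroidal y-axis gives I_y = 1.9043 in⁴.
Polar second moment: J = I_x + I_y = 31.65 in⁴.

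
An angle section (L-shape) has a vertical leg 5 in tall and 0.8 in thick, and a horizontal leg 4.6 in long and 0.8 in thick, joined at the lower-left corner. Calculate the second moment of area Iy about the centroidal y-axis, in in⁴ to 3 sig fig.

Iy ≈ 13.0 in⁴

Treat the section as a set of non-overlapping primitives; coordinates are from the bounding-box lower-left.
Vertical leg: 0.8 × 5, A = 4 in², x = 0.4 in, Ī = 0.21333 in⁴.
Horizontal leg (remainder): 3.8 × 0.8, A = 3.04 in², x = 2.7 in, Ī = 3.6581 in⁴.
Centroid: x̄ = ΣA·x / ΣA = 1.3932 in.
Transfer each piece to the centroidal y-axis using Ī + A·d² with d = x − 1.3932:
  vertical leg: d = -0.99318 in → contributes +4.159 in⁴
  horizontal leg (remainder): d = 1.3068 in → contributes +8.8498 in⁴
Total I = 13.009 in⁴.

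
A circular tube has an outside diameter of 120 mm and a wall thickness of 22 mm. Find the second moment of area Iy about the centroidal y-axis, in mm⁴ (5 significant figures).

Split into non-overlapping primitives; take the origin at the lower-left of the bounding box.
Outer circle: ⌀120, A = 11309.73 mm², x = 60 mm, Ī = 10 178 760 mm⁴.
Bore (subtracted): ⌀76, A = 4536.46 mm², x = 60 mm, Ī = 1 637 662 mm⁴.
By symmetry the centroid is at mid-width, x̄ = 60 mm.
All pieces are centred on the centroidal y-axis, so I = ΣĪ (holes subtracted) = 8 541 098 mm⁴.

Iy ≈ 8.5411 × 10⁶ mm⁴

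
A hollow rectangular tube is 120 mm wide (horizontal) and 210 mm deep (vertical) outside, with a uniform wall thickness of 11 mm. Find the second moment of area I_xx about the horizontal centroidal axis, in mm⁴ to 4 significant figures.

Treat the section as a set of non-overlapping primitives; coordinates are from the bounding-box lower-left.
Outer rectangle: 120 × 210, A = 25 200 mm², y = 105 mm, Ī = 92 610 000 mm⁴.
Inner void (subtracted): 98 × 188, A = 18 424 mm², y = 105 mm, Ī = 54 264 821 mm⁴.
By symmetry the centroid is at mid-height, ȳ = 105 mm.
All pieces are centred on the horizontal centroidal axis, so I = ΣĪ (holes subtracted) = 38 345 179 mm⁴.

I_xx ≈ 3.835 × 10⁷ mm⁴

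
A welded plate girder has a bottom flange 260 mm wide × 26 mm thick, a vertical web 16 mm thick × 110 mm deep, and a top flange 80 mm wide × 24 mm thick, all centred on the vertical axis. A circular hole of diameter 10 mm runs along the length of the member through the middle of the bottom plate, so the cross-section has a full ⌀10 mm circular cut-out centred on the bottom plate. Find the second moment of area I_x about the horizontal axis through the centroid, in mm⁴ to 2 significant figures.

Decompose the section into non-overlapping parts with the origin at the bottom-left of its bounding rectangle.
Bottom plate: 260 × 26, A = 6 760 mm², y = 13 mm, Ī = 380 813 mm⁴.
Web plate: 16 × 110, A = 1 760 mm², y = 81 mm, Ī = 1 774 667 mm⁴.
Top plate: 80 × 24, A = 1 920 mm², y = 148 mm, Ī = 92 160 mm⁴.
Hole (subtracted): ⌀10, A = 78.54 mm², y = 13 mm, Ī = 490.9 mm⁴.
Centroid: ȳ = ΣA·y / ΣA = 49.57 mm.
Transfer each piece to the horizontal axis through the centroid using Ī + A·d² with d = y − 49.57:
  bottom plate: d = -36.57 mm → contributes +9 419 558 mm⁴
  web plate: d = 31.43 mm → contributes +3 513 686 mm⁴
  top plate: d = 98.43 mm → contributes +18 695 421 mm⁴
  hole: d = -36.57 mm → contributes −105 506 mm⁴
Total I = 31 523 159 mm⁴.

I_x ≈ 3.2 × 10⁷ mm⁴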